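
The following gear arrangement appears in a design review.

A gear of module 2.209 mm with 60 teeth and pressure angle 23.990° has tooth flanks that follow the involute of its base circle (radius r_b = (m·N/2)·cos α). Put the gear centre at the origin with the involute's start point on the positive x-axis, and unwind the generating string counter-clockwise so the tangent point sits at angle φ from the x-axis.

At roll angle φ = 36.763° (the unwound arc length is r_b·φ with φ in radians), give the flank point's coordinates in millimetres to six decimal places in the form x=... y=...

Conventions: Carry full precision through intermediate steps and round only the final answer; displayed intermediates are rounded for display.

recognized (one wheel, involute flank): single-mesh tooth geometry, m = 2.209, N = 60
pitch radius r_p = m·N/2 = 2.209·60/2 = 66.270000
base radius r_b = r_p·cos α = 66.270000·cos 23.990° = 60.545361
roll angle φ = 36.763° = 0.64163539 rad
x = r_b·(cos φ + φ·sin φ) = 71.754785
y = r_b·(sin φ − φ·cos φ) = 5.114914

x=71.754785 y=5.114914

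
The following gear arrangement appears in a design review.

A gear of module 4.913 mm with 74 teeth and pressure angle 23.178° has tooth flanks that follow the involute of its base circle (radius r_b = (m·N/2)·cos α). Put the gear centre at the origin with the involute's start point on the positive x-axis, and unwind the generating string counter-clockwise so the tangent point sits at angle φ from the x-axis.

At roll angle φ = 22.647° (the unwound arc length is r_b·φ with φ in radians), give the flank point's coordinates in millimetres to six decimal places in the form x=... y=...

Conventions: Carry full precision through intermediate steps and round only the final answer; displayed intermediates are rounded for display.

x=179.657418 y=3.386428

topology: single-mesh involute geometry — m = 4.913, N = 74
pitch radius r_p = m·N/2 = 4.913·74/2 = 181.781000
base radius r_b = r_p·cos α = 181.781000·cos 23.178° = 167.108825
roll angle φ = 22.647° = 0.39526472 rad
x = r_b·(cos φ + φ·sin φ) = 179.657418
y = r_b·(sin φ − φ·cos φ) = 3.386428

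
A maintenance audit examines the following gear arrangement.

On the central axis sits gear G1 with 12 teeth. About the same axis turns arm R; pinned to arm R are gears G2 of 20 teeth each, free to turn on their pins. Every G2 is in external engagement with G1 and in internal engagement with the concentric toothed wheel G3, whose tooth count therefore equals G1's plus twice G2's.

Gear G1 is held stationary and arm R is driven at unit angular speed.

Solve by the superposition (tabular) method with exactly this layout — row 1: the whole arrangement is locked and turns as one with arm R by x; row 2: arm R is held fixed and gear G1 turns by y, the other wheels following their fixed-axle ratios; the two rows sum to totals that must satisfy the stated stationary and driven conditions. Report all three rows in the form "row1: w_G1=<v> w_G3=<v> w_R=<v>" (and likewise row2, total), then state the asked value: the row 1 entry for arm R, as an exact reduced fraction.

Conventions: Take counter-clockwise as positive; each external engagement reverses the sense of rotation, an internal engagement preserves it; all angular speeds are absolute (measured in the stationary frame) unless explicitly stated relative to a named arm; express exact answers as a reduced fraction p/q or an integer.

planetary set (12T centre, 20T on arm, 52T internal) — Willis relation
superposition row 1 [locked train]: every member turns x
row 2 (arm held, sun turns y): ω_ring = −(12/52)·y, ω_arm = 0
boundary: total ω_sun = x + y = 0 and total ω_arm = x = 1  ⇒  y = -1, x = 1
row 2 ring = −(12/52)·(-1) = 3/13
totals (row 1 + row 2): sun 1 + (-1) = 0, ring 1 + 3/13 = 16/13, arm 1 + 0 = 1
asked cell (row1, arm) = 1

row1: w_G1=1 w_G3=1 w_R=1
row2: w_G1=-1 w_G3=3/13 w_R=0
total: w_G1=0 w_G3=16/13 w_R=1
asked value: 1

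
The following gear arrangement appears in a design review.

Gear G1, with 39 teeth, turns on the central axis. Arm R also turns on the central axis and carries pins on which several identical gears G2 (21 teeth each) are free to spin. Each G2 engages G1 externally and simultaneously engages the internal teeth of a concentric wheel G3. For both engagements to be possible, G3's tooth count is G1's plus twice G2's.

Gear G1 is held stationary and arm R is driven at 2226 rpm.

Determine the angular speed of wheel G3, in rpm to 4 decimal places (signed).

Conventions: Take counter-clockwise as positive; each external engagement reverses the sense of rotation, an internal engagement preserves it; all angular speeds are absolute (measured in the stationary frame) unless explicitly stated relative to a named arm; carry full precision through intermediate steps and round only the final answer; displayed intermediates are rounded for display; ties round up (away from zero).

+3297.7778 rpm

topology: planetary set — G1 39T / G2 21T / G3 81T, arm = carrier (Willis)
normalise by the input: solve with ω_arm = 1, then scale by 2226 rpm
ring teeth: 39 + 2·21 = 81
39(ω_sun−ω_arm) = −81(ω_ring−ω_arm),  ω_sun = 0, ω_arm = 1
ω_ring = 1 − (39/81)(0−1) = 40/27
scale: ω_ring = 40/27 × 2226 rpm = +3297.7778 rpm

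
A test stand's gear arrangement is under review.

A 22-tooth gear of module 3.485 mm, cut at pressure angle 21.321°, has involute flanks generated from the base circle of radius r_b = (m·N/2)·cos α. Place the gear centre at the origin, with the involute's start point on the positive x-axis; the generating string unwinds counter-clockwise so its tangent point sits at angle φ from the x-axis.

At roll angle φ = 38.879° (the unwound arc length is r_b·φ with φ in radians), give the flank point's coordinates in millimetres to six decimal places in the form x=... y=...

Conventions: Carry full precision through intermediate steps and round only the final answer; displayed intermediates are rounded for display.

x=43.010462 y=3.550838

single-mesh involute tooth geometry (22T wheel at module 3.485)
pitch radius r_p = m·N/2 = 3.485·22/2 = 38.335000
base radius r_b = r_p·cos α = 38.335000·cos 21.321° = 35.711277
roll angle φ = 38.879° = 0.67856656 rad
x = r_b·(cos φ + φ·sin φ) = 43.010462
y = r_b·(sin φ − φ·cos φ) = 3.550838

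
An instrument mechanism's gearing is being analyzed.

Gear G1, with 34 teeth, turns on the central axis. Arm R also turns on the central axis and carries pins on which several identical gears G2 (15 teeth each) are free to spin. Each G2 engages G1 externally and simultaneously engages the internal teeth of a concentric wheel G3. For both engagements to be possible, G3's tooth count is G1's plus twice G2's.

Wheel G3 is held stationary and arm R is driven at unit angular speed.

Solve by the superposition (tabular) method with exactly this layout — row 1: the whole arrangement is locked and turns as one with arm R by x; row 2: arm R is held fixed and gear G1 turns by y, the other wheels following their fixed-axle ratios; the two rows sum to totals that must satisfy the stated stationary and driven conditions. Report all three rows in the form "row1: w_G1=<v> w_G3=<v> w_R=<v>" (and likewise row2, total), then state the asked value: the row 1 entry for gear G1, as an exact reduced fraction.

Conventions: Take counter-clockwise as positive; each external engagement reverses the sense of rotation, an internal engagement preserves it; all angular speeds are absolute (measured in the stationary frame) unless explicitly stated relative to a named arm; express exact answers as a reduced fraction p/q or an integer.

row1: w_G1=1 w_G3=1 w_R=1
row2: w_G1=32/17 w_G3=-1 w_R=0
total: w_G1=49/17 w_G3=0 w_R=1
asked value: 1

class = planetary set [G3 = 34+2·15 = 64; Willis about the carrier]
row 1 — lock + rotate with arm: ω_sun = ω_ring = ω_arm = x
row 2: sun turns y, ring = −(34/64)·y, arm 0
boundary: total ω_ring = x − (34/64)·y = 0 and total ω_arm = x = 1  ⇒  y = 32/17, x = 1
row 2 ring = −(34/64)·32/17 = -1
totals (row 1 + row 2): sun 1 + 32/17 = 49/17, ring 1 + (-1) = 0, arm 1 + 0 = 1
asked cell (row1, sun) = 1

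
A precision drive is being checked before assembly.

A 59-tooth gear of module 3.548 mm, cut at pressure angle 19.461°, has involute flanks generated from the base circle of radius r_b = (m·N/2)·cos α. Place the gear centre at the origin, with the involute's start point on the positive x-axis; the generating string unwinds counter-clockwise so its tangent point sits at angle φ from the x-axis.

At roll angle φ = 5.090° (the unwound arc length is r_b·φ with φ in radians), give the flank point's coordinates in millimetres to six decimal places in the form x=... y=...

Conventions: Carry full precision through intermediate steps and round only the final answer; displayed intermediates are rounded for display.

x=99.074924 y=0.023045

topology: single-mesh involute geometry — m = 3.548, N = 59
pitch radius r_p = m·N/2 = 3.548·59/2 = 104.666000
base radius r_b = r_p·cos α = 104.666000·cos 19.461° = 98.686273
roll angle φ = 5.090° = 0.08883726 rad
x = r_b·(cos φ + φ·sin φ) = 99.074924
y = r_b·(sin φ − φ·cos φ) = 0.023045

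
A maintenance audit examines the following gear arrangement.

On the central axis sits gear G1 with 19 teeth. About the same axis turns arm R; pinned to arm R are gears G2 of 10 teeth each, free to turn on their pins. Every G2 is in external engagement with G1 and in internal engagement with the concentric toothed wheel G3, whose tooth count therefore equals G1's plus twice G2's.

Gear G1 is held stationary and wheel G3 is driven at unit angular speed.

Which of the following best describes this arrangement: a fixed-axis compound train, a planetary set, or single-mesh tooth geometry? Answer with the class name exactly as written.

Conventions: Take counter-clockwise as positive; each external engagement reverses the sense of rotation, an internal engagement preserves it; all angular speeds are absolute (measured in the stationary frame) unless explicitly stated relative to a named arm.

class = planetary set [G3 = 19+2·10 = 39; Willis about the carrier]
classification: planetary set

planetary set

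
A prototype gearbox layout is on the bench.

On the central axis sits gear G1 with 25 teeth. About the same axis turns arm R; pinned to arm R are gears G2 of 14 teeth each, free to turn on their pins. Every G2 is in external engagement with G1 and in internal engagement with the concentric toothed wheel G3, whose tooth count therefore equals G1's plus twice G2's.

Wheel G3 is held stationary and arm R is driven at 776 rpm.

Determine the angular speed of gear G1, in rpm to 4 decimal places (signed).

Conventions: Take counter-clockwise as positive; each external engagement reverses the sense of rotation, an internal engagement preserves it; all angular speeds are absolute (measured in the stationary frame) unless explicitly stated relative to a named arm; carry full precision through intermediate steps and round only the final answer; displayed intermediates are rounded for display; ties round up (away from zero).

+2421.1200 rpm

recognized (axles ride arm R): planetary set, 25/14/53 teeth
normalise by the input: solve with ω_arm = 1, then scale by 776 rpm
ring teeth: 25 + 2·14 = 53
25(ω_sun−ω_arm) = −53(ω_ring−ω_arm),  ω_ring = 0, ω_arm = 1
ω_sun = 1 − (53/25)(0−1) = 78/25
scale: ω_sun = 78/25 × 776 rpm = +2421.1200 rpm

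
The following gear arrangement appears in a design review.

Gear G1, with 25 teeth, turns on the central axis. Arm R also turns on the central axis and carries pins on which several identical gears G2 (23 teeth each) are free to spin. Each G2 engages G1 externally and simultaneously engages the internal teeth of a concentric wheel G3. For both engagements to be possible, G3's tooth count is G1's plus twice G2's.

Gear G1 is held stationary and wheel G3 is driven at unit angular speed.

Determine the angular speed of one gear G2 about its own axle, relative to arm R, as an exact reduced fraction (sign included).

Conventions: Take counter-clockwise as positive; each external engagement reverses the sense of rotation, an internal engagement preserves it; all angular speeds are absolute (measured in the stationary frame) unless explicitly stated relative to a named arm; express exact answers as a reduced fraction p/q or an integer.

1775/2208

recognized (axles ride arm R): planetary set, 25/23/71 teeth
ring teeth: 25 + 2·23 = 71
25(ω_sun−ω_arm) = −71(ω_ring−ω_arm),  ω_sun = 0, ω_ring = 1
25(0−ω_arm) = −71(1−ω_arm)  ⇒  96·ω_arm = 71  ⇒  ω_arm = 71/96
sun–planet mesh: 25·(0−71/96) = −23·(ω_p−ω_arm)  ⇒  ω_p−ω_arm = 1775/2208
exact speed ratio = 1775/2208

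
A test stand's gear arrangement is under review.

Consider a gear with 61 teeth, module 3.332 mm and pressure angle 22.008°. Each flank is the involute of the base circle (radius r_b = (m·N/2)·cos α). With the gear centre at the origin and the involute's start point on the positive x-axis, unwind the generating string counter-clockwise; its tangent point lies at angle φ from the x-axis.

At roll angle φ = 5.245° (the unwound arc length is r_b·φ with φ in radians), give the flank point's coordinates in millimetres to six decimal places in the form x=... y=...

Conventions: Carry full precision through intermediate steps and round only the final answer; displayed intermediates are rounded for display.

topology: single-mesh involute geometry — m = 3.332, N = 61
pitch radius r_p = m·N/2 = 3.332·61/2 = 101.626000
base radius r_b = r_p·cos α = 101.626000·cos 22.008° = 94.220670
roll angle φ = 5.245° = 0.09154252 rad
x = r_b·(cos φ + φ·sin φ) = 94.614629
y = r_b·(sin φ − φ·cos φ) = 0.024073

x=94.614629 y=0.024073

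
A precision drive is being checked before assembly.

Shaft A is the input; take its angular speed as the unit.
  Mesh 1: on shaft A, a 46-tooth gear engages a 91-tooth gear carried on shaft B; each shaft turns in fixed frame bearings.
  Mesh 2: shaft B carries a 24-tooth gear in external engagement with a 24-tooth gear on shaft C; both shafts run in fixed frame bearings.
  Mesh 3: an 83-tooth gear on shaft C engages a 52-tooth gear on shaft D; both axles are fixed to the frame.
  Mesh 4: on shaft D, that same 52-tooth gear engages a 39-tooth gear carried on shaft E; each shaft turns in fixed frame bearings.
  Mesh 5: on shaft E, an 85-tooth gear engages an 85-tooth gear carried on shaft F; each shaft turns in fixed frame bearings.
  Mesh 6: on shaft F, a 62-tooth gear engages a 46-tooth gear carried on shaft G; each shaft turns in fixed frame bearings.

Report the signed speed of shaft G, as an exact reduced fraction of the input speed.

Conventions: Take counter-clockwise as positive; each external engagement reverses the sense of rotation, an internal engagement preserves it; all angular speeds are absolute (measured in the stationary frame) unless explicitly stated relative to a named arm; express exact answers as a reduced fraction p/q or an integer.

6-mesh fixed-axis compound train (all bearings frame-fixed)
mesh 1 [46T→91T]: |ω|/ω_in = 1×46/91 = 46/91, sense flips to −
mesh 2 [24T→24T]: |ω|/ω_in = (46/91)×24/24 = 46/91, sense flips to +
mesh 3 [83T→52T]: |ω|/ω_in = (46/91)×83/52 = 1909/2366, sense flips to −
mesh 4 [52T→39T]: |ω|/ω_in = (1909/2366)×52/39 = 3818/3549, sense flips to +
mesh 5 [85T→85T]: |ω|/ω_in = (3818/3549)×85/85 = 3818/3549, sense flips to −
mesh 6 [62T→46T]: |ω|/ω_in = (3818/3549)×62/46 = 5146/3549, sense flips to +
signed output speed (× input speed) = 5146/3549

5146/3549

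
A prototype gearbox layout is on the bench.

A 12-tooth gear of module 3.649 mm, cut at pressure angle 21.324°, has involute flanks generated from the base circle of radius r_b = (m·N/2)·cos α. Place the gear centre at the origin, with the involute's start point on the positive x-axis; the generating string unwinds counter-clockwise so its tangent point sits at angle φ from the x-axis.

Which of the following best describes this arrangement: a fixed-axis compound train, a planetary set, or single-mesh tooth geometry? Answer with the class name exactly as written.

topology: single-mesh involute geometry — m = 3.649, N = 12
classification: single-mesh tooth geometry

single-mesh tooth geometry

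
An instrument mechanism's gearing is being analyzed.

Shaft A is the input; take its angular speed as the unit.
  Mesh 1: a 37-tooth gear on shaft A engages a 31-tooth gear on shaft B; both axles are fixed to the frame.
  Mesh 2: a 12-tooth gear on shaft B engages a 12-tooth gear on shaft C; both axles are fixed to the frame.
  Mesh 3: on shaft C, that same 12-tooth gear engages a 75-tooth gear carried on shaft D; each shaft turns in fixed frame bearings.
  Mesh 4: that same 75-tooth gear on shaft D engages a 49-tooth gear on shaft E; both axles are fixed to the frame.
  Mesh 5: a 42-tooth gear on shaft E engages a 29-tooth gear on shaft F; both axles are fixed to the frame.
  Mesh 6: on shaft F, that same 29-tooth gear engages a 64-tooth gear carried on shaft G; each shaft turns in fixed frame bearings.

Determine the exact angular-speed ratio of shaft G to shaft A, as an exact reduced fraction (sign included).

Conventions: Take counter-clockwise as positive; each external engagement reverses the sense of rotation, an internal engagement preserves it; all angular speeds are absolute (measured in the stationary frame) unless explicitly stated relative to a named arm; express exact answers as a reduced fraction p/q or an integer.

class = fixed-axis compound train [6 meshes; 6 ratios multiply, 6 sense flips]
mesh 1 [37T→31T]: running ratio 37/31, sense −
mesh 2 [12T→12T]: running ratio 37/31, sense +
mesh 3 [12T→75T]: running ratio 148/775, sense −
mesh 4 [75T→49T]: running ratio 444/1519, sense +
mesh 5 [42T→29T]: running ratio 2664/6293, sense −
mesh 6 [29T→64T]: running ratio 333/1736, sense +
ω_out/ω_in = 333/1736

333/1736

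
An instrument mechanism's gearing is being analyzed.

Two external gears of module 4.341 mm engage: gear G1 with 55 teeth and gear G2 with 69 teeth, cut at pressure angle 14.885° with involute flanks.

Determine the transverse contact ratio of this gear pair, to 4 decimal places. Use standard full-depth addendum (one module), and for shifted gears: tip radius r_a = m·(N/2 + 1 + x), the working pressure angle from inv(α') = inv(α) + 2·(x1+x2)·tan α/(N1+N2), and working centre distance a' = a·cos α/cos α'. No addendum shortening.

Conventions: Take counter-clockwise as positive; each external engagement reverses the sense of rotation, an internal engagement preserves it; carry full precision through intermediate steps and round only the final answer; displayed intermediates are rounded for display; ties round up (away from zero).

topology: single-mesh involute geometry — m = 4.341, 55T/69T pair
base radii: r_b1 = 115.371593, r_b2 = 144.738907
tip radii: r_a1 = 123.718500, r_a2 = 154.105500
no profile shift: α' = α, a' = a
action lengths: √(r_a1²−r_b1²) = 44.672843, √(r_a2²−r_b2²) = 52.907031
base pitch p_b = π·m·cos α = 13.180020
CR = (44.672843 + 52.907031 − 269.142000·sin 14.88500°)/13.180020 = 2.158019
contact ratio ≈ 2.1580

2.1580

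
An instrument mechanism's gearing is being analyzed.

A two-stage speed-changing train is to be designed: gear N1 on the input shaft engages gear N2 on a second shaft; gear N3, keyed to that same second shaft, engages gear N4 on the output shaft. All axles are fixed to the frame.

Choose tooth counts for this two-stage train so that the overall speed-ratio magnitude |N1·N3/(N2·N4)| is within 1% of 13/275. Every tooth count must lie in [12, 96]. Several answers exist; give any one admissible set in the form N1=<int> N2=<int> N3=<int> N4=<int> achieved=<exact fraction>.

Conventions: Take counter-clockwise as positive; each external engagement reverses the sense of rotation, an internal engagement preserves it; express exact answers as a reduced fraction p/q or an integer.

N1=12 N2=44 N3=13 N4=75 achieved=13/275

class = fixed-axis compound train [2-stage, 13/275 wanted]
target = 13/275 in lowest terms: an exact hit needs N1·N3 = k·13 and N2·N4 = k·275 for one integer k, every count in [12, 96]; additionally prefer no 1:1 stage (N1 ≠ N2, N3 ≠ N4)
k = 1…11: no 1:1-free in-range split of k·13 and k·275 into factor pairs; take k = 12
k = 12: N1·N3 = 156 = 12·13, N2·N4 = 3300 = 44·75
achieved = 12·13/(44·75) = 13/275; |achieved − target| = 0 ≤ 13/27500 ✓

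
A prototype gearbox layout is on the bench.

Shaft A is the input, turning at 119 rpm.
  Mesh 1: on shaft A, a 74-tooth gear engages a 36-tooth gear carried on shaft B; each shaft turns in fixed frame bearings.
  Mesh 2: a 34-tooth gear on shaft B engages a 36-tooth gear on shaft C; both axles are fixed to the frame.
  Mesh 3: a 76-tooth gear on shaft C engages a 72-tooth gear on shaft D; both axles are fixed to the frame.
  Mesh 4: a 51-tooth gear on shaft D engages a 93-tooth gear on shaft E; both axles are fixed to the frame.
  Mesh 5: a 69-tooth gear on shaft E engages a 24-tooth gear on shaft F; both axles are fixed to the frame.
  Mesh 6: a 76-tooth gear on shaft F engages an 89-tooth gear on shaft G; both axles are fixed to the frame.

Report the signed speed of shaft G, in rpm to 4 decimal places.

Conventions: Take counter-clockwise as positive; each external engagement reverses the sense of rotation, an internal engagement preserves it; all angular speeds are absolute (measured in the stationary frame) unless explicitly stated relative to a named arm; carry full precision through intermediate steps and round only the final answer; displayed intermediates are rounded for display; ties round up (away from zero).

6-mesh fixed-axis compound train (all bearings frame-fixed)
mesh 1 [74T→36T]: ω = 119.0000×74/36 = 244.6111 rpm, sense flips to −
mesh 2 [34T→36T]: ω = 244.6111×34/36 = 231.0216 rpm, sense flips to +
mesh 3 [76T→72T]: ω = 231.0216×76/72 = 243.8561 rpm, sense flips to −
mesh 4 [51T→93T]: ω = 243.8561×51/93 = 133.7276 rpm, sense flips to +
mesh 5 [69T→24T]: ω = 133.7276×69/24 = 384.4667 rpm, sense flips to −
mesh 6 [76T→89T]: ω = 384.4667×76/89 = 328.3087 rpm, sense flips to +
signed output speed = +328.3087 rpm

+328.3087 rpm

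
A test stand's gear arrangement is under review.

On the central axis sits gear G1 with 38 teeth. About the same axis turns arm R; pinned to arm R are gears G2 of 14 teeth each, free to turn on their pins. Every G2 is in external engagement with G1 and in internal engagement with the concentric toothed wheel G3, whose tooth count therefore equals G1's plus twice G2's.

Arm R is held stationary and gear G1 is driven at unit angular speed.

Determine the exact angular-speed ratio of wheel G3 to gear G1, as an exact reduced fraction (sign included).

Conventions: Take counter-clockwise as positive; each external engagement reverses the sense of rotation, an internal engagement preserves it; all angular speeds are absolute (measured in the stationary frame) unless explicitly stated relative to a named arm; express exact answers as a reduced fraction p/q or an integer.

planetary set (38T centre, 14T on arm, 66T internal) — Willis relation
ring teeth: 38 + 2·14 = 66
38(ω_sun−ω_arm) = −66(ω_ring−ω_arm),  ω_arm = 0, ω_sun = 1
ω_ring = 0 − (38/66)(1−0) = -19/33
ω_out/ω_in = -19/33

-19/33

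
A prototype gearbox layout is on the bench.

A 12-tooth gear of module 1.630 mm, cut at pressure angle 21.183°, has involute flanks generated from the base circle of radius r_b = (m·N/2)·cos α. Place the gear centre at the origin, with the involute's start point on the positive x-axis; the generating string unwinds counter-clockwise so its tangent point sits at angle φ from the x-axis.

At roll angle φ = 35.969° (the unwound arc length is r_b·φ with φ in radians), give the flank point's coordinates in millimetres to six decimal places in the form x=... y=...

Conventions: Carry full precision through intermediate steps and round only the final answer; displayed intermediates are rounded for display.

x=10.742922 y=0.722834

class = single-mesh tooth geometry [base-circle involute, m = 1.630, 12T]
pitch radius r_p = m·N/2 = 1.630·12/2 = 9.780000
base radius r_b = r_p·cos α = 9.780000·cos 21.183° = 9.119176
roll angle φ = 35.969° = 0.62777748 rad
x = r_b·(cos φ + φ·sin φ) = 10.742922
y = r_b·(sin φ − φ·cos φ) = 0.722834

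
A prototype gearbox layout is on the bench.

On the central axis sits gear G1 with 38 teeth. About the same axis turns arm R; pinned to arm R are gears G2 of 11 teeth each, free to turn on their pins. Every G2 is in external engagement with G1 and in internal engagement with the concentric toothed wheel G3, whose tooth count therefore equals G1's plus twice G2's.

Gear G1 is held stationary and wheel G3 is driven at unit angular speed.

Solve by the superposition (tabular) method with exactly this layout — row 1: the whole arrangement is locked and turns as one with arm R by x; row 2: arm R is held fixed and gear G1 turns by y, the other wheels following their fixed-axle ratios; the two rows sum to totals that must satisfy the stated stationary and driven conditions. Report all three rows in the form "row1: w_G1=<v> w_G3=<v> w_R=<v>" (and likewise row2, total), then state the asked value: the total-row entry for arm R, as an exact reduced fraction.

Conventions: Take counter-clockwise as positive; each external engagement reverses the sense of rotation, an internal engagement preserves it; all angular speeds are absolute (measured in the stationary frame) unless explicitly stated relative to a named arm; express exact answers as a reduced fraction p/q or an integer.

planetary set (38T centre, 11T on arm, 60T internal) — Willis relation
row 1: whole set turns with the arm by x
row 2 (arm held, sun turns y): ω_ring = −(38/60)·y, ω_arm = 0
boundary: total ω_sun = x + y = 0 and total ω_ring = x − (38/60)·y = 1  ⇒  y = -30/49, x = 30/49
row 2 ring = −(38/60)·(-30/49) = 19/49
totals (row 1 + row 2): sun 30/49 + (-30/49) = 0, ring 30/49 + 19/49 = 1, arm 30/49 + 0 = 30/49
asked cell (total, arm) = 30/49

row1: w_G1=30/49 w_G3=30/49 w_R=30/49
row2: w_G1=-30/49 w_G3=19/49 w_R=0
total: w_G1=0 w_G3=1 w_R=30/49
asked value: 30/49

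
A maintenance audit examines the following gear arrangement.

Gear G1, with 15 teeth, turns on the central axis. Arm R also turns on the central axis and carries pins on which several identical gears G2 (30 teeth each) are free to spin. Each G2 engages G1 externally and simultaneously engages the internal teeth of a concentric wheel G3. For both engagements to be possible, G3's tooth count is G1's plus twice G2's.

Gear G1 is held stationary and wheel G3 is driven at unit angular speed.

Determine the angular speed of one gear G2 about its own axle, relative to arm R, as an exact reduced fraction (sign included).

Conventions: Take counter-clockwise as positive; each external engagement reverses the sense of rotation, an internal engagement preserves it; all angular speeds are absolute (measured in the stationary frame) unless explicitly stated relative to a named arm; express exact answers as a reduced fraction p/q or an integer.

topology: planetary set — G1 15T / G2 30T / G3 75T, arm = carrier (Willis)
ring teeth: 15 + 2·30 = 75
15(ω_sun−ω_arm) = −75(ω_ring−ω_arm),  ω_sun = 0, ω_ring = 1
15(0−ω_arm) = −75(1−ω_arm)  ⇒  90·ω_arm = 75  ⇒  ω_arm = 5/6
sun–planet mesh: 15·(0−5/6) = −30·(ω_p−ω_arm)  ⇒  ω_p−ω_arm = 5/12
exact speed ratio = 5/12

5/12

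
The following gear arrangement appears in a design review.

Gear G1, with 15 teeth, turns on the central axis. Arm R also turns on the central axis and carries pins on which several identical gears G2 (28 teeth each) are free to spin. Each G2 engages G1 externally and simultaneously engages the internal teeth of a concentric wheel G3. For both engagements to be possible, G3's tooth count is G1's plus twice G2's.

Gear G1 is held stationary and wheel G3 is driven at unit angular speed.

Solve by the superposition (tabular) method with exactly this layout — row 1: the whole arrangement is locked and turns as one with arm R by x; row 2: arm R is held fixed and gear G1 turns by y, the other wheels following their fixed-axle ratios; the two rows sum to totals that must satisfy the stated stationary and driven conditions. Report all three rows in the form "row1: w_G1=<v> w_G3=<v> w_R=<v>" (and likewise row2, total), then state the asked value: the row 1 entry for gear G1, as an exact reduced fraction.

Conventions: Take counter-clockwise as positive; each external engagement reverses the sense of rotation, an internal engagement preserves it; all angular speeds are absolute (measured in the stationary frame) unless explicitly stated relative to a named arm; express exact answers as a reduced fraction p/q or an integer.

planetary set (15T centre, 28T on arm, 71T internal) — Willis relation
superposition row 1 [locked train]: every member turns x
row 2 (arm held, sun turns y): ω_ring = −(15/71)·y, ω_arm = 0
boundary: total ω_sun = x + y = 0 and total ω_ring = x − (15/71)·y = 1  ⇒  y = -71/86, x = 71/86
row 2 ring = −(15/71)·(-71/86) = 15/86
totals (row 1 + row 2): sun 71/86 + (-71/86) = 0, ring 71/86 + 15/86 = 1, arm 71/86 + 0 = 71/86
asked cell (row1, sun) = 71/86

row1: w_G1=71/86 w_G3=71/86 w_R=71/86
row2: w_G1=-71/86 w_G3=15/86 w_R=0
total: w_G1=0 w_G3=1 w_R=71/86
asked value: 71/86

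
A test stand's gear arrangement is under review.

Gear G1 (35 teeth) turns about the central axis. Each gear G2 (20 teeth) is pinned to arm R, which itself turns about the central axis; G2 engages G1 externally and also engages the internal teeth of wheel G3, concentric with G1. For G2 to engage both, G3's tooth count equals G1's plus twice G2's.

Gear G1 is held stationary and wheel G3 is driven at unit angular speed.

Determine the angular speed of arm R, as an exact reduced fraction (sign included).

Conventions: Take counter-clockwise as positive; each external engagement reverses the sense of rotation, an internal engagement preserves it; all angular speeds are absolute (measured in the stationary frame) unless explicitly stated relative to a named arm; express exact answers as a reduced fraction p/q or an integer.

recognized (axles ride arm R): planetary set, 35/20/75 teeth
ring teeth: 35 + 2·20 = 75
35(ω_sun−ω_arm) = −75(ω_ring−ω_arm),  ω_sun = 0, ω_ring = 1
35(0−ω_arm) = −75(1−ω_arm)  ⇒  110·ω_arm = 75  ⇒  ω_arm = 15/22
exact speed ratio = 15/22

15/22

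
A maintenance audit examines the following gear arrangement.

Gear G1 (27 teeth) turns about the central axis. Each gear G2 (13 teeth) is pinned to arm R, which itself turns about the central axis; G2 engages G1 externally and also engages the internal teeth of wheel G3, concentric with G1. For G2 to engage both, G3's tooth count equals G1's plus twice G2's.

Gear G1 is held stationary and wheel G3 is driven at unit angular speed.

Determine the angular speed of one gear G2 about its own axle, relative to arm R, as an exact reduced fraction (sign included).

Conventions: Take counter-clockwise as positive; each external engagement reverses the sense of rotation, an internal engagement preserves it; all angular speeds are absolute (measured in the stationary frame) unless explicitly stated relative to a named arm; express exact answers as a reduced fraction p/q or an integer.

1431/1040

topology: planetary set — G1 27T / G2 13T / G3 53T, arm = carrier (Willis)
ring teeth: 27 + 2·13 = 53
27(ω_sun−ω_arm) = −53(ω_ring−ω_arm),  ω_sun = 0, ω_ring = 1
27(0−ω_arm) = −53(1−ω_arm)  ⇒  80·ω_arm = 53  ⇒  ω_arm = 53/80
sun–planet mesh: 27·(0−53/80) = −13·(ω_p−ω_arm)  ⇒  ω_p−ω_arm = 1431/1040
exact speed ratio = 1431/1040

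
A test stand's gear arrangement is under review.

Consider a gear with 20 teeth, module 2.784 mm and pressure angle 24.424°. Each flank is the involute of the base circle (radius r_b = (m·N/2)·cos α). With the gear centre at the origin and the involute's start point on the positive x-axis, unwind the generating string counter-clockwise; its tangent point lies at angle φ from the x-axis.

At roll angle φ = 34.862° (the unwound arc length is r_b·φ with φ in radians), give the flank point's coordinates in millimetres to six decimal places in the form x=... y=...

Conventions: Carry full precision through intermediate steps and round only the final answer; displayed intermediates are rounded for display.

x=29.615447 y=1.833824

single-mesh involute tooth geometry (20T wheel at module 2.784)
pitch radius r_p = m·N/2 = 2.784·20/2 = 27.840000
base radius r_b = r_p·cos α = 27.840000·cos 24.424° = 25.348613
roll angle φ = 34.862° = 0.60845668 rad
x = r_b·(cos φ + φ·sin φ) = 29.615447
y = r_b·(sin φ − φ·cos φ) = 1.833824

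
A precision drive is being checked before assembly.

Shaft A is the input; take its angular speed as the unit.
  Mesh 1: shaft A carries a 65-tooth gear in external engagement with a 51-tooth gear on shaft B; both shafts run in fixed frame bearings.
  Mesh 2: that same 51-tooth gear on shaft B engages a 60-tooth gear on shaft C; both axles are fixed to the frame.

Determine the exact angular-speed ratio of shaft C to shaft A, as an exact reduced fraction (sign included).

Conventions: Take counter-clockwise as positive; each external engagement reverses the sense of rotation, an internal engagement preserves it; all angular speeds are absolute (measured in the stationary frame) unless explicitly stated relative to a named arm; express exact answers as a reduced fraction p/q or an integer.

13/12

class = fixed-axis compound train [2 meshes; 2 ratios multiply, 2 sense flips]
mesh 1 [65T→51T]: running ratio 65/51, sense −
mesh 2 [51T→60T]: running ratio 13/12, sense +
ω_out/ω_in = 13/12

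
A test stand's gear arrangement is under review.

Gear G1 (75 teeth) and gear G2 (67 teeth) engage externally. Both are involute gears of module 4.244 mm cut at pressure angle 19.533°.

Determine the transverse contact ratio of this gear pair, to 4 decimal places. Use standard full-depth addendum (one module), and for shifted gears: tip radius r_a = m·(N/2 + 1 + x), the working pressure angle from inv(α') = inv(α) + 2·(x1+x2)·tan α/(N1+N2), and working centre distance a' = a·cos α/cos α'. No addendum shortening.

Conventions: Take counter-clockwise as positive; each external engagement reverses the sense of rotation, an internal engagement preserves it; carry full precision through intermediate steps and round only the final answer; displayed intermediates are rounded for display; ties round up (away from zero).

1.8377

recognized (one external pair, fixed centres): single-mesh tooth geometry, m = 4.244, N1 = 75, N2 = 67
base radii: r_b1 = 149.990770, r_b2 = 133.991755
tip radii: r_a1 = 163.394000, r_a2 = 146.418000
no profile shift: α' = α, a' = a
action lengths: √(r_a1²−r_b1²) = 64.810246, √(r_a2²−r_b2²) = 59.029148
base pitch p_b = π·m·cos α = 12.565597
CR = (64.810246 + 59.029148 − 301.324000·sin 19.53300°)/12.565597 = 1.837700
contact ratio ≈ 1.8377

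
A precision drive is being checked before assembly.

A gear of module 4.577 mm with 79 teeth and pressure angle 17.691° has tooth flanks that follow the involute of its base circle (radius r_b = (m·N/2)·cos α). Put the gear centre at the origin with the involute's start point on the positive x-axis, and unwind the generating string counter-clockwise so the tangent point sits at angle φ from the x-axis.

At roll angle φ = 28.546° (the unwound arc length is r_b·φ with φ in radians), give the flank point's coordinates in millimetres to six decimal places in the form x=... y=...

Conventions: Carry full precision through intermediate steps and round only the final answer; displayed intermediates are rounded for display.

x=192.310653 y=6.925741

class = single-mesh tooth geometry [base-circle involute, m = 4.577, 79T]
pitch radius r_p = m·N/2 = 4.577·79/2 = 180.791500
base radius r_b = r_p·cos α = 180.791500·cos 17.691° = 172.241730
roll angle φ = 28.546° = 0.49822169 rad
x = r_b·(cos φ + φ·sin φ) = 192.310653
y = r_b·(sin φ − φ·cos φ) = 6.925741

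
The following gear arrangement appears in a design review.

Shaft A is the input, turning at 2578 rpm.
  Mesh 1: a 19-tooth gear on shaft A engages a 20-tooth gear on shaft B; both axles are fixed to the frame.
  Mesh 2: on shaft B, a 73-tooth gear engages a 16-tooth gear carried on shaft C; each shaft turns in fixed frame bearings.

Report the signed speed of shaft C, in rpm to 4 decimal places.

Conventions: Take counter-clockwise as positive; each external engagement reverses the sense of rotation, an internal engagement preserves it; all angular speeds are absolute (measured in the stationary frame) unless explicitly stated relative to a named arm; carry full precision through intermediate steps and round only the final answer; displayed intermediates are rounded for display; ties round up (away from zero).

+11174.0188 rpm

2-mesh fixed-axis compound train (all bearings frame-fixed)
mesh 1 [19T→20T]: ω = 2578.0000×19/20 = 2449.1000 rpm, sense flips to −
mesh 2 [73T→16T]: ω = 2449.1000×73/16 = 11174.0188 rpm, sense flips to +
signed output speed = +11174.0188 rpm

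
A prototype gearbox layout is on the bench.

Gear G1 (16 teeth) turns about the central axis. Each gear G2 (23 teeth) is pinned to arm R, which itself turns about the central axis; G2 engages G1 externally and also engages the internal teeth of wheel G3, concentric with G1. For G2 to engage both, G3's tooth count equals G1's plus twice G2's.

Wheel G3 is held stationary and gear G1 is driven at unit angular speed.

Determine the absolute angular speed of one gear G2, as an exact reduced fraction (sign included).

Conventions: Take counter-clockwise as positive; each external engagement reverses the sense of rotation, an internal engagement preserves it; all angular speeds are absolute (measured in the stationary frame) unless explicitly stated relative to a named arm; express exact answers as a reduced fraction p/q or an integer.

recognized (axles ride arm R): planetary set, 16/23/62 teeth
ring teeth: 16 + 2·23 = 62
16(ω_sun−ω_arm) = −62(ω_ring−ω_arm),  ω_ring = 0, ω_sun = 1
16(1−ω_arm) = −62(0−ω_arm)  ⇒  78·ω_arm = 16  ⇒  ω_arm = 8/39
sun–planet mesh: 16·(1−8/39) = −23·(ω_p−ω_arm)  ⇒  ω_p−ω_arm = -496/897
ω_p = 8/39 − 496/897 = -8/23
exact speed ratio = -8/23

-8/23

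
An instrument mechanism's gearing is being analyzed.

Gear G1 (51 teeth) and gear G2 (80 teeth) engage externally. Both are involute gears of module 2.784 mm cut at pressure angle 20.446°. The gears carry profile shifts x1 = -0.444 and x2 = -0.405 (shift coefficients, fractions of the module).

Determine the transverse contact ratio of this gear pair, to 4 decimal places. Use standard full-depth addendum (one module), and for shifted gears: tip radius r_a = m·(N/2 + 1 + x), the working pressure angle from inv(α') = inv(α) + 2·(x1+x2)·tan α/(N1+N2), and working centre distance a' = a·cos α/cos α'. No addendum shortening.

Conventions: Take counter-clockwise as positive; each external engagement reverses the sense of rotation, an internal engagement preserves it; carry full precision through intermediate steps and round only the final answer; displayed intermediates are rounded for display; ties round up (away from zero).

class = single-mesh tooth geometry [involute pair 51T × 80T, m = 2.784]
base radii: r_b1 = 66.519634, r_b2 = 104.344524
tip radii: r_a1 = 72.539904, r_a2 = 113.016480
inv(α') = inv(20.446°) + 2·(-0.444-0.405)·tan α/(51+80) = 0.01112850  ⇒  α' = 18.19743°
a' = a·cos α / cos α' = 182.3520·cos 20.446°/cos 18.19743° = 179.859649
action lengths: √(r_a1²−r_b1²) = 28.933992, √(r_a2²−r_b2²) = 43.415953
base pitch p_b = π·m·cos α = 8.195200
CR = (28.933992 + 43.415953 − 179.859649·sin 18.19743°)/8.195200 = 1.974468
contact ratio ≈ 1.9745

1.9745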